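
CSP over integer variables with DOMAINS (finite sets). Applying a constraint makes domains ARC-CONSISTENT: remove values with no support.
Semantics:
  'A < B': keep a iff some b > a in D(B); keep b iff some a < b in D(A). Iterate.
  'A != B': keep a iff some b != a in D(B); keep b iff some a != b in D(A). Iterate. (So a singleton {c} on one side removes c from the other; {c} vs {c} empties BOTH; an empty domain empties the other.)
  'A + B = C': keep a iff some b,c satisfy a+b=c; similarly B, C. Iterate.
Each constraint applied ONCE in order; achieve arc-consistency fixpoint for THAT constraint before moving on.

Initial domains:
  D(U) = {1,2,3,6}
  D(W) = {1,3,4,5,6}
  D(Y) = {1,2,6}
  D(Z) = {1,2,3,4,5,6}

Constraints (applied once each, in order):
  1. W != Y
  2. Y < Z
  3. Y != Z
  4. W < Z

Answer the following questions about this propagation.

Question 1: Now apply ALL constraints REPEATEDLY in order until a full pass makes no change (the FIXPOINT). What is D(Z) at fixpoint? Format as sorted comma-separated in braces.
Answer: {2,3,4,5,6}

Derivation:
pass 0 (initial): D(Z)={1,2,3,4,5,6}
pass 1: W {1,3,4,5,6}->{1,3,4,5}; Y {1,2,6}->{1,2}; Z {1,2,3,4,5,6}->{2,3,4,5,6}
pass 2: no change
Fixpoint after 2 passes: D(Z) = {2,3,4,5,6}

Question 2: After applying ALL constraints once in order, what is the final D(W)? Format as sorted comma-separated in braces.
Answer: {1,3,4,5}

Derivation:
Constraint 1 (W != Y) on D(W)={1,3,4,5,6} D(Y)={1,2,6}: no change
Constraint 2 (Y < Z) on D(Y)={1,2,6} D(Z)={1,2,3,4,5,6}: Y {1,2,6}->{1,2}; Z {1,2,3,4,5,6}->{2,3,4,5,6}
Constraint 3 (Y != Z) on D(Y)={1,2} D(Z)={2,3,4,5,6}: no change
Constraint 4 (W < Z) on D(W)={1,3,4,5,6} D(Z)={2,3,4,5,6}: W {1,3,4,5,6}->{1,3,4,5}
So after all 4 constraints: D(W) = {1,3,4,5}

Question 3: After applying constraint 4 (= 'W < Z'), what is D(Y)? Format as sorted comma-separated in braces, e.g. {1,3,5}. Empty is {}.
Answer: {1,2}

Derivation:
Constraint 1 (W != Y) on D(W)={1,3,4,5,6} D(Y)={1,2,6}: no change
Constraint 2 (Y < Z) on D(Y)={1,2,6} D(Z)={1,2,3,4,5,6}: Y {1,2,6}->{1,2}; Z {1,2,3,4,5,6}->{2,3,4,5,6}
Constraint 3 (Y != Z) on D(Y)={1,2} D(Z)={2,3,4,5,6}: no change
Constraint 4 (W < Z) on D(W)={1,3,4,5,6} D(Z)={2,3,4,5,6}: W {1,3,4,5,6}->{1,3,4,5}
So after constraint 4: D(Y) = {1,2}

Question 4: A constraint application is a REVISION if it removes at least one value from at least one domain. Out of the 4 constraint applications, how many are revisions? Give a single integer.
Answer: 2

Derivation:
Constraint 1 (W != Y) on D(W)={1,3,4,5,6} D(Y)={1,2,6}: no change => not a revision
Constraint 2 (Y < Z) on D(Y)={1,2,6} D(Z)={1,2,3,4,5,6}: Y {1,2,6}->{1,2}; Z {1,2,3,4,5,6}->{2,3,4,5,6} => REVISION
Constraint 3 (Y != Z) on D(Y)={1,2} D(Z)={2,3,4,5,6}: no change => not a revision
Constraint 4 (W < Z) on D(W)={1,3,4,5,6} D(Z)={2,3,4,5,6}: W {1,3,4,5,6}->{1,3,4,5} => REVISION
Total revisions = 2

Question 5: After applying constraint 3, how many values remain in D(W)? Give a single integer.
Answer: 5

Derivation:
Constraint 1 (W != Y) on D(W)={1,3,4,5,6} D(Y)={1,2,6}: no change
Constraint 2 (Y < Z) on D(Y)={1,2,6} D(Z)={1,2,3,4,5,6}: Y {1,2,6}->{1,2}; Z {1,2,3,4,5,6}->{2,3,4,5,6}
Constraint 3 (Y != Z) on D(Y)={1,2} D(Z)={2,3,4,5,6}: no change
So after constraint 3: D(W)={1,3,4,5,6}, size = 5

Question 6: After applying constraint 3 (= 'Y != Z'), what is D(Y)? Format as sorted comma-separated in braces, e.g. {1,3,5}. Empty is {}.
Answer: {1,2}

Derivation:
Constraint 1 (W != Y) on D(W)={1,3,4,5,6} D(Y)={1,2,6}: no change
Constraint 2 (Y < Z) on D(Y)={1,2,6} D(Z)={1,2,3,4,5,6}: Y {1,2,6}->{1,2}; Z {1,2,3,4,5,6}->{2,3,4,5,6}
Constraint 3 (Y != Z) on D(Y)={1,2} D(Z)={2,3,4,5,6}: no change
So after constraint 3: D(Y) = {1,2}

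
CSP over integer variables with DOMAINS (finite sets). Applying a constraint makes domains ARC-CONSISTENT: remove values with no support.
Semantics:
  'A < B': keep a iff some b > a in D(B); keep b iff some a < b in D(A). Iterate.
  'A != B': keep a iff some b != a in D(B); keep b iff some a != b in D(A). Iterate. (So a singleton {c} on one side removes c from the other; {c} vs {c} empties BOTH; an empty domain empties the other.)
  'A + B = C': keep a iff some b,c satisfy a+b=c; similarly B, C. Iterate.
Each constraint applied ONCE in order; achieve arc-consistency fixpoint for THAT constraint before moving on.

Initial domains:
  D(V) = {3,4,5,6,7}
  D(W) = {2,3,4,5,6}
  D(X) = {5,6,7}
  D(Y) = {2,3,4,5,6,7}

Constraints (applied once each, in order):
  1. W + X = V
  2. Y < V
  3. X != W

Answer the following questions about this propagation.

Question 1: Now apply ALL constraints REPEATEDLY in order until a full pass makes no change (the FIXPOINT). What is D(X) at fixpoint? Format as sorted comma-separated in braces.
pass 0 (initial): D(X)={5,6,7}
pass 1: V {3,4,5,6,7}->{7}; W {2,3,4,5,6}->{2}; X {5,6,7}->{5}; Y {2,3,4,5,6,7}->{2,3,4,5,6}
pass 2: no change
Fixpoint after 2 passes: D(X) = {5}

Answer: {5}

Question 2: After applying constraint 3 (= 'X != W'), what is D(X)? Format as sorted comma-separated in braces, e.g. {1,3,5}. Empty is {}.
Constraint 1 (W + X = V) on D(W)={2,3,4,5,6} D(X)={5,6,7} D(V)={3,4,5,6,7}: W {2,3,4,5,6}->{2}; X {5,6,7}->{5}; V {3,4,5,6,7}->{7}
Constraint 2 (Y < V) on D(Y)={2,3,4,5,6,7} D(V)={7}: Y {2,3,4,5,6,7}->{2,3,4,5,6}
Constraint 3 (X != W) on D(X)={5} D(W)={2}: no change
So after constraint 3: D(X) = {5}

Answer: {5}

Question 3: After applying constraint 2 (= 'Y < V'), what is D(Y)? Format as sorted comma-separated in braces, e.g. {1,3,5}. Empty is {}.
Constraint 1 (W + X = V) on D(W)={2,3,4,5,6} D(X)={5,6,7} D(V)={3,4,5,6,7}: W {2,3,4,5,6}->{2}; X {5,6,7}->{5}; V {3,4,5,6,7}->{7}
Constraint 2 (Y < V) on D(Y)={2,3,4,5,6,7} D(V)={7}: Y {2,3,4,5,6,7}->{2,3,4,5,6}
So after constraint 2: D(Y) = {2,3,4,5,6}

Answer: {2,3,4,5,6}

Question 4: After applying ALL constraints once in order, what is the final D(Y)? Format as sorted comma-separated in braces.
Answer: {2,3,4,5,6}

Derivation:
Constraint 1 (W + X = V) on D(W)={2,3,4,5,6} D(X)={5,6,7} D(V)={3,4,5,6,7}: W {2,3,4,5,6}->{2}; X {5,6,7}->{5}; V {3,4,5,6,7}->{7}
Constraint 2 (Y < V) on D(Y)={2,3,4,5,6,7} D(V)={7}: Y {2,3,4,5,6,7}->{2,3,4,5,6}
Constraint 3 (X != W) on D(X)={5} D(W)={2}: no change
So after all 3 constraints: D(Y) = {2,3,4,5,6}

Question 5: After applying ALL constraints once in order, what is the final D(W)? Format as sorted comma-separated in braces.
Constraint 1 (W + X = V) on D(W)={2,3,4,5,6} D(X)={5,6,7} D(V)={3,4,5,6,7}: W {2,3,4,5,6}->{2}; X {5,6,7}->{5}; V {3,4,5,6,7}->{7}
Constraint 2 (Y < V) on D(Y)={2,3,4,5,6,7} D(V)={7}: Y {2,3,4,5,6,7}->{2,3,4,5,6}
Constraint 3 (X != W) on D(X)={5} D(W)={2}: no change
So after all 3 constraints: D(W) = {2}

Answer: {2}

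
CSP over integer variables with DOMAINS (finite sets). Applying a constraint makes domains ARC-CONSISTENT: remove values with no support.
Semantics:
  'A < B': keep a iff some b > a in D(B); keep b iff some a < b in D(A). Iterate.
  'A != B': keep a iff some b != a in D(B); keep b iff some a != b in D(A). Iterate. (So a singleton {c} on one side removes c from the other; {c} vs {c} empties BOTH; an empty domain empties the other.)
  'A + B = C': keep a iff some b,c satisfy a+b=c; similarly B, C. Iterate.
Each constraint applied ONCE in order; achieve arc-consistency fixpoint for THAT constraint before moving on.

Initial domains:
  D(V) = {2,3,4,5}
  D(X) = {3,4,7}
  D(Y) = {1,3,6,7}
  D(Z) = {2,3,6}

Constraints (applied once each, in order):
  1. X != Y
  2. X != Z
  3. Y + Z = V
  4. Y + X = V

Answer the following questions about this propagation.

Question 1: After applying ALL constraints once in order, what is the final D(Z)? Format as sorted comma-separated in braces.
Answer: {2,3}

Derivation:
Constraint 1 (X != Y) on D(X)={3,4,7} D(Y)={1,3,6,7}: no change
Constraint 2 (X != Z) on D(X)={3,4,7} D(Z)={2,3,6}: no change
Constraint 3 (Y + Z = V) on D(Y)={1,3,6,7} D(Z)={2,3,6} D(V)={2,3,4,5}: Y {1,3,6,7}->{1,3}; Z {2,3,6}->{2,3}; V {2,3,4,5}->{3,4,5}
Constraint 4 (Y + X = V) on D(Y)={1,3} D(X)={3,4,7} D(V)={3,4,5}: Y {1,3}->{1}; X {3,4,7}->{3,4}; V {3,4,5}->{4,5}
So after all 4 constraints: D(Z) = {2,3}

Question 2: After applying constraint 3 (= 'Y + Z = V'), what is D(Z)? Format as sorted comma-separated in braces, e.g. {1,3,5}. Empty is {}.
Constraint 1 (X != Y) on D(X)={3,4,7} D(Y)={1,3,6,7}: no change
Constraint 2 (X != Z) on D(X)={3,4,7} D(Z)={2,3,6}: no change
Constraint 3 (Y + Z = V) on D(Y)={1,3,6,7} D(Z)={2,3,6} D(V)={2,3,4,5}: Y {1,3,6,7}->{1,3}; Z {2,3,6}->{2,3}; V {2,3,4,5}->{3,4,5}
So after constraint 3: D(Z) = {2,3}

Answer: {2,3}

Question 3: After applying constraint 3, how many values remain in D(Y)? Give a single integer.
Answer: 2

Derivation:
Constraint 1 (X != Y) on D(X)={3,4,7} D(Y)={1,3,6,7}: no change
Constraint 2 (X != Z) on D(X)={3,4,7} D(Z)={2,3,6}: no change
Constraint 3 (Y + Z = V) on D(Y)={1,3,6,7} D(Z)={2,3,6} D(V)={2,3,4,5}: Y {1,3,6,7}->{1,3}; Z {2,3,6}->{2,3}; V {2,3,4,5}->{3,4,5}
So after constraint 3: D(Y)={1,3}, size = 2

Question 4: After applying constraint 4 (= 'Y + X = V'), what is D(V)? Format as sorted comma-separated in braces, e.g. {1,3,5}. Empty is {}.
Constraint 1 (X != Y) on D(X)={3,4,7} D(Y)={1,3,6,7}: no change
Constraint 2 (X != Z) on D(X)={3,4,7} D(Z)={2,3,6}: no change
Constraint 3 (Y + Z = V) on D(Y)={1,3,6,7} D(Z)={2,3,6} D(V)={2,3,4,5}: Y {1,3,6,7}->{1,3}; Z {2,3,6}->{2,3}; V {2,3,4,5}->{3,4,5}
Constraint 4 (Y + X = V) on D(Y)={1,3} D(X)={3,4,7} D(V)={3,4,5}: Y {1,3}->{1}; X {3,4,7}->{3,4}; V {3,4,5}->{4,5}
So after constraint 4: D(V) = {4,5}

Answer: {4,5}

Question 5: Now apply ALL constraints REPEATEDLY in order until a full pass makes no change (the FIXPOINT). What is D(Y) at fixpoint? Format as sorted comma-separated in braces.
Answer: {}

Derivation:
pass 0 (initial): D(Y)={1,3,6,7}
pass 1: V {2,3,4,5}->{4,5}; X {3,4,7}->{3,4}; Y {1,3,6,7}->{1}; Z {2,3,6}->{2,3}
pass 2: V {4,5}->{4}; X {3,4}->{3}; Z {2,3}->{3}
pass 3: V {4}->{}; X {3}->{}; Y {1}->{}; Z {3}->{}
pass 4: no change
Fixpoint after 4 passes: D(Y) = {}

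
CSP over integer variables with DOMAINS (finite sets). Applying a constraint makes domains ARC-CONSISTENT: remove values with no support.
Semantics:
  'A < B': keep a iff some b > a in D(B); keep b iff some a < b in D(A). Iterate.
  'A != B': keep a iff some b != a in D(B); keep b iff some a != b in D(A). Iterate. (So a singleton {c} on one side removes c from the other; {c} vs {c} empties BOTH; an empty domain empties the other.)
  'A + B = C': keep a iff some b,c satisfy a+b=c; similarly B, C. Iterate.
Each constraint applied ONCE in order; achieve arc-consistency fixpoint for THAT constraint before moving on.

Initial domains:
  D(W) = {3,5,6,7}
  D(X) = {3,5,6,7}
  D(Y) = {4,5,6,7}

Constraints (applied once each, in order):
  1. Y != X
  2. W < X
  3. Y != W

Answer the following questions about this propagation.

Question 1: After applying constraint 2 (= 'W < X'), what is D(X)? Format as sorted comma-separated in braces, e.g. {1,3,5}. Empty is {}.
Answer: {5,6,7}

Derivation:
Constraint 1 (Y != X) on D(Y)={4,5,6,7} D(X)={3,5,6,7}: no change
Constraint 2 (W < X) on D(W)={3,5,6,7} D(X)={3,5,6,7}: W {3,5,6,7}->{3,5,6}; X {3,5,6,7}->{5,6,7}
So after constraint 2: D(X) = {5,6,7}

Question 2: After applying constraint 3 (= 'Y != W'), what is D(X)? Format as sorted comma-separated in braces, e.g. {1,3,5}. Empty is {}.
Answer: {5,6,7}

Derivation:
Constraint 1 (Y != X) on D(Y)={4,5,6,7} D(X)={3,5,6,7}: no change
Constraint 2 (W < X) on D(W)={3,5,6,7} D(X)={3,5,6,7}: W {3,5,6,7}->{3,5,6}; X {3,5,6,7}->{5,6,7}
Constraint 3 (Y != W) on D(Y)={4,5,6,7} D(W)={3,5,6}: no change
So after constraint 3: D(X) = {5,6,7}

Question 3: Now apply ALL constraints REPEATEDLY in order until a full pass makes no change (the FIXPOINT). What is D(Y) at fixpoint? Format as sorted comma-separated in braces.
Answer: {4,5,6,7}

Derivation:
pass 0 (initial): D(Y)={4,5,6,7}
pass 1: W {3,5,6,7}->{3,5,6}; X {3,5,6,7}->{5,6,7}
pass 2: no change
Fixpoint after 2 passes: D(Y) = {4,5,6,7}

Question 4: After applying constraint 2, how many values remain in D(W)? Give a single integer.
Answer: 3

Derivation:
Constraint 1 (Y != X) on D(Y)={4,5,6,7} D(X)={3,5,6,7}: no change
Constraint 2 (W < X) on D(W)={3,5,6,7} D(X)={3,5,6,7}: W {3,5,6,7}->{3,5,6}; X {3,5,6,7}->{5,6,7}
So after constraint 2: D(W)={3,5,6}, size = 3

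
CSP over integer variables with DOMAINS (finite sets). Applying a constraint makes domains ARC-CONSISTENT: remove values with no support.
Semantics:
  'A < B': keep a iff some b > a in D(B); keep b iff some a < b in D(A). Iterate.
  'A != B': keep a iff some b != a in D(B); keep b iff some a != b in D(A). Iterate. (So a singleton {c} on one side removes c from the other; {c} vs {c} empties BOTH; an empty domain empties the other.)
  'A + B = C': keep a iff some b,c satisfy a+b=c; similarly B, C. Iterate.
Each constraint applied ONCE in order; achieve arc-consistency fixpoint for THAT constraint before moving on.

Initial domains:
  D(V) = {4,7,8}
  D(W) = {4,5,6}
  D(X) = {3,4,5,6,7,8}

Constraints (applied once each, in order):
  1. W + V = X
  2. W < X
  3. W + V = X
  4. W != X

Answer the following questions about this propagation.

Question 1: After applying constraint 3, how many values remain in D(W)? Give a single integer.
Constraint 1 (W + V = X) on D(W)={4,5,6} D(V)={4,7,8} D(X)={3,4,5,6,7,8}: W {4,5,6}->{4}; V {4,7,8}->{4}; X {3,4,5,6,7,8}->{8}
Constraint 2 (W < X) on D(W)={4} D(X)={8}: no change
Constraint 3 (W + V = X) on D(W)={4} D(V)={4} D(X)={8}: no change
So after constraint 3: D(W)={4}, size = 1

Answer: 1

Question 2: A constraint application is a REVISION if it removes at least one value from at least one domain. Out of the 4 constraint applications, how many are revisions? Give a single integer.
Constraint 1 (W + V = X) on D(W)={4,5,6} D(V)={4,7,8} D(X)={3,4,5,6,7,8}: W {4,5,6}->{4}; V {4,7,8}->{4}; X {3,4,5,6,7,8}->{8} => REVISION
Constraint 2 (W < X) on D(W)={4} D(X)={8}: no change => not a revision
Constraint 3 (W + V = X) on D(W)={4} D(V)={4} D(X)={8}: no change => not a revision
Constraint 4 (W != X) on D(W)={4} D(X)={8}: no change => not a revision
Total revisions = 1

Answer: 1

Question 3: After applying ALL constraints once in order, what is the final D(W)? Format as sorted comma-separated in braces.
Constraint 1 (W + V = X) on D(W)={4,5,6} D(V)={4,7,8} D(X)={3,4,5,6,7,8}: W {4,5,6}->{4}; V {4,7,8}->{4}; X {3,4,5,6,7,8}->{8}
Constraint 2 (W < X) on D(W)={4} D(X)={8}: no change
Constraint 3 (W + V = X) on D(W)={4} D(V)={4} D(X)={8}: no change
Constraint 4 (W != X) on D(W)={4} D(X)={8}: no change
So after all 4 constraints: D(W) = {4}

Answer: {4}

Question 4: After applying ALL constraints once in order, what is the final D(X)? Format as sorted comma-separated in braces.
Constraint 1 (W + V = X) on D(W)={4,5,6} D(V)={4,7,8} D(X)={3,4,5,6,7,8}: W {4,5,6}->{4}; V {4,7,8}->{4}; X {3,4,5,6,7,8}->{8}
Constraint 2 (W < X) on D(W)={4} D(X)={8}: no change
Constraint 3 (W + V = X) on D(W)={4} D(V)={4} D(X)={8}: no change
Constraint 4 (W != X) on D(W)={4} D(X)={8}: no change
So after all 4 constraints: D(X) = {8}

Answer: {8}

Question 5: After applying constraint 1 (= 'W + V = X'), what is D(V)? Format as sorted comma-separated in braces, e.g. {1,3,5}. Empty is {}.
Constraint 1 (W + V = X) on D(W)={4,5,6} D(V)={4,7,8} D(X)={3,4,5,6,7,8}: W {4,5,6}->{4}; V {4,7,8}->{4}; X {3,4,5,6,7,8}->{8}
So after constraint 1: D(V) = {4}

Answer: {4}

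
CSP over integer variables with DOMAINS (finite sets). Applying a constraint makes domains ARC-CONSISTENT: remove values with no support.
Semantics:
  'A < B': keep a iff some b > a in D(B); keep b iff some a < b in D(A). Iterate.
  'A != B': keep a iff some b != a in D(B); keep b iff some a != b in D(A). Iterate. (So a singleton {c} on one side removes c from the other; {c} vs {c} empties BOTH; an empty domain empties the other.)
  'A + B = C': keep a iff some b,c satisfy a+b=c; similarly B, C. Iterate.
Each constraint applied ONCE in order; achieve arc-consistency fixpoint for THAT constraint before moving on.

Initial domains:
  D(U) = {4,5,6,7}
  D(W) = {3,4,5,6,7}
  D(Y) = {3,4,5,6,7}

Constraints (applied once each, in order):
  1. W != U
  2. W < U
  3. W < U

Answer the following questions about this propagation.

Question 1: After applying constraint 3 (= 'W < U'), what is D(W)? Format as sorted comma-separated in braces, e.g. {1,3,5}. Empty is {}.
Answer: {3,4,5,6}

Derivation:
Constraint 1 (W != U) on D(W)={3,4,5,6,7} D(U)={4,5,6,7}: no change
Constraint 2 (W < U) on D(W)={3,4,5,6,7} D(U)={4,5,6,7}: W {3,4,5,6,7}->{3,4,5,6}
Constraint 3 (W < U) on D(W)={3,4,5,6} D(U)={4,5,6,7}: no change
So after constraint 3: D(W) = {3,4,5,6}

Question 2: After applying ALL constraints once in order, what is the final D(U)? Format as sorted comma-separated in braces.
Answer: {4,5,6,7}

Derivation:
Constraint 1 (W != U) on D(W)={3,4,5,6,7} D(U)={4,5,6,7}: no change
Constraint 2 (W < U) on D(W)={3,4,5,6,7} D(U)={4,5,6,7}: W {3,4,5,6,7}->{3,4,5,6}
Constraint 3 (W < U) on D(W)={3,4,5,6} D(U)={4,5,6,7}: no change
So after all 3 constraints: D(U) = {4,5,6,7}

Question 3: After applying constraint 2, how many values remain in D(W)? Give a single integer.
Answer: 4

Derivation:
Constraint 1 (W != U) on D(W)={3,4,5,6,7} D(U)={4,5,6,7}: no change
Constraint 2 (W < U) on D(W)={3,4,5,6,7} D(U)={4,5,6,7}: W {3,4,5,6,7}->{3,4,5,6}
So after constraint 2: D(W)={3,4,5,6}, size = 4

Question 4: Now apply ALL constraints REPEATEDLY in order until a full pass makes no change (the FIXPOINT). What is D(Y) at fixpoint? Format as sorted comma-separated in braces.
pass 0 (initial): D(Y)={3,4,5,6,7}
pass 1: W {3,4,5,6,7}->{3,4,5,6}
pass 2: no change
Fixpoint after 2 passes: D(Y) = {3,4,5,6,7}

Answer: {3,4,5,6,7}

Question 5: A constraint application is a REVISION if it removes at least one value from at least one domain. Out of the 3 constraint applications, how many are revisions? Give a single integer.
Answer: 1

Derivation:
Constraint 1 (W != U) on D(W)={3,4,5,6,7} D(U)={4,5,6,7}: no change => not a revision
Constraint 2 (W < U) on D(W)={3,4,5,6,7} D(U)={4,5,6,7}: W {3,4,5,6,7}->{3,4,5,6} => REVISION
Constraint 3 (W < U) on D(W)={3,4,5,6} D(U)={4,5,6,7}: no change => not a revision
Total revisions = 1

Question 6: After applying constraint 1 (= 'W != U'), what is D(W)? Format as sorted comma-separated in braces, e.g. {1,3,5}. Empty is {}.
Answer: {3,4,5,6,7}

Derivation:
Constraint 1 (W != U) on D(W)={3,4,5,6,7} D(U)={4,5,6,7}: no change
So after constraint 1: D(W) = {3,4,5,6,7}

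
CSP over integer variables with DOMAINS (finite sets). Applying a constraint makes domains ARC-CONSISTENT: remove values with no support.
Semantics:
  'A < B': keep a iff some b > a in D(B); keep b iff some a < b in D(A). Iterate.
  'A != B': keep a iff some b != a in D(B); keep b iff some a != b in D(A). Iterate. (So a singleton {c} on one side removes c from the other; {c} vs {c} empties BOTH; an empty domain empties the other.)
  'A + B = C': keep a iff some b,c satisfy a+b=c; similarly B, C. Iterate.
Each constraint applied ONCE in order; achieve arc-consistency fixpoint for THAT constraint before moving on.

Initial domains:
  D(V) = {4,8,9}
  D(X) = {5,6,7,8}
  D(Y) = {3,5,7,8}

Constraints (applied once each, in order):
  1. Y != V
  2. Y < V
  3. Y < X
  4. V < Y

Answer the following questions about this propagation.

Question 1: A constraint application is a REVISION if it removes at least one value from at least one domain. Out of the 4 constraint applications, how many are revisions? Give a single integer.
Answer: 2

Derivation:
Constraint 1 (Y != V) on D(Y)={3,5,7,8} D(V)={4,8,9}: no change => not a revision
Constraint 2 (Y < V) on D(Y)={3,5,7,8} D(V)={4,8,9}: no change => not a revision
Constraint 3 (Y < X) on D(Y)={3,5,7,8} D(X)={5,6,7,8}: Y {3,5,7,8}->{3,5,7} => REVISION
Constraint 4 (V < Y) on D(V)={4,8,9} D(Y)={3,5,7}: V {4,8,9}->{4}; Y {3,5,7}->{5,7} => REVISION
Total revisions = 2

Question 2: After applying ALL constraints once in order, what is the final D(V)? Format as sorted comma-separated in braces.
Constraint 1 (Y != V) on D(Y)={3,5,7,8} D(V)={4,8,9}: no change
Constraint 2 (Y < V) on D(Y)={3,5,7,8} D(V)={4,8,9}: no change
Constraint 3 (Y < X) on D(Y)={3,5,7,8} D(X)={5,6,7,8}: Y {3,5,7,8}->{3,5,7}
Constraint 4 (V < Y) on D(V)={4,8,9} D(Y)={3,5,7}: V {4,8,9}->{4}; Y {3,5,7}->{5,7}
So after all 4 constraints: D(V) = {4}

Answer: {4}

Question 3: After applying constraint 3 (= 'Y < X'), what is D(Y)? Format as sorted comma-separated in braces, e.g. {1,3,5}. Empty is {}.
Constraint 1 (Y != V) on D(Y)={3,5,7,8} D(V)={4,8,9}: no change
Constraint 2 (Y < V) on D(Y)={3,5,7,8} D(V)={4,8,9}: no change
Constraint 3 (Y < X) on D(Y)={3,5,7,8} D(X)={5,6,7,8}: Y {3,5,7,8}->{3,5,7}
So after constraint 3: D(Y) = {3,5,7}

Answer: {3,5,7}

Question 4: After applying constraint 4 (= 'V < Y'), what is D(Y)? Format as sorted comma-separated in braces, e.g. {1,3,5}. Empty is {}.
Answer: {5,7}

Derivation:
Constraint 1 (Y != V) on D(Y)={3,5,7,8} D(V)={4,8,9}: no change
Constraint 2 (Y < V) on D(Y)={3,5,7,8} D(V)={4,8,9}: no change
Constraint 3 (Y < X) on D(Y)={3,5,7,8} D(X)={5,6,7,8}: Y {3,5,7,8}->{3,5,7}
Constraint 4 (V < Y) on D(V)={4,8,9} D(Y)={3,5,7}: V {4,8,9}->{4}; Y {3,5,7}->{5,7}
So after constraint 4: D(Y) = {5,7}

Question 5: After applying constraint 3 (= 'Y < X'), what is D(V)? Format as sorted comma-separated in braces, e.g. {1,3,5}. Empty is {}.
Answer: {4,8,9}

Derivation:
Constraint 1 (Y != V) on D(Y)={3,5,7,8} D(V)={4,8,9}: no change
Constraint 2 (Y < V) on D(Y)={3,5,7,8} D(V)={4,8,9}: no change
Constraint 3 (Y < X) on D(Y)={3,5,7,8} D(X)={5,6,7,8}: Y {3,5,7,8}->{3,5,7}
So after constraint 3: D(V) = {4,8,9}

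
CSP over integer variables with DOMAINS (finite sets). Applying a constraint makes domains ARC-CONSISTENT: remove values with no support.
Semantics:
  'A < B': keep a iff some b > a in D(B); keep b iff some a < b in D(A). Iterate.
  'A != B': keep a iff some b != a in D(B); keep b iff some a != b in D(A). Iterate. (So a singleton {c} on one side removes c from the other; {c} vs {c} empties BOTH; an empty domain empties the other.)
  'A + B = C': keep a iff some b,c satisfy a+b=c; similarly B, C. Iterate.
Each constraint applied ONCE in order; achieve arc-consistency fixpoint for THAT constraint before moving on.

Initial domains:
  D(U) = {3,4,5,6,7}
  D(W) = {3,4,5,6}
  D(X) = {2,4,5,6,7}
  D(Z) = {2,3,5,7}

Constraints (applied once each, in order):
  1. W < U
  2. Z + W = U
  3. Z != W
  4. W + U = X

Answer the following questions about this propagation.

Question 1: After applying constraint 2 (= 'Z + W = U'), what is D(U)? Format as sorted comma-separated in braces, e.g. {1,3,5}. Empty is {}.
Answer: {5,6,7}

Derivation:
Constraint 1 (W < U) on D(W)={3,4,5,6} D(U)={3,4,5,6,7}: U {3,4,5,6,7}->{4,5,6,7}
Constraint 2 (Z + W = U) on D(Z)={2,3,5,7} D(W)={3,4,5,6} D(U)={4,5,6,7}: Z {2,3,5,7}->{2,3}; W {3,4,5,6}->{3,4,5}; U {4,5,6,7}->{5,6,7}
So after constraint 2: D(U) = {5,6,7}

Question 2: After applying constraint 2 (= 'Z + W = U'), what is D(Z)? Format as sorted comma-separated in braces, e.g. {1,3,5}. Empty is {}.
Constraint 1 (W < U) on D(W)={3,4,5,6} D(U)={3,4,5,6,7}: U {3,4,5,6,7}->{4,5,6,7}
Constraint 2 (Z + W = U) on D(Z)={2,3,5,7} D(W)={3,4,5,6} D(U)={4,5,6,7}: Z {2,3,5,7}->{2,3}; W {3,4,5,6}->{3,4,5}; U {4,5,6,7}->{5,6,7}
So after constraint 2: D(Z) = {2,3}

Answer: {2,3}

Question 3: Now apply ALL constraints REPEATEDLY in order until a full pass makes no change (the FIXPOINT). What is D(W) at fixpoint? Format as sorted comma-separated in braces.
Answer: {}

Derivation:
pass 0 (initial): D(W)={3,4,5,6}
pass 1: U {3,4,5,6,7}->{}; W {3,4,5,6}->{}; X {2,4,5,6,7}->{}; Z {2,3,5,7}->{2,3}
pass 2: Z {2,3}->{}
pass 3: no change
Fixpoint after 3 passes: D(W) = {}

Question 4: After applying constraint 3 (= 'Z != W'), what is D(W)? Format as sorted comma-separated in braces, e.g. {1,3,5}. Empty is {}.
Constraint 1 (W < U) on D(W)={3,4,5,6} D(U)={3,4,5,6,7}: U {3,4,5,6,7}->{4,5,6,7}
Constraint 2 (Z + W = U) on D(Z)={2,3,5,7} D(W)={3,4,5,6} D(U)={4,5,6,7}: Z {2,3,5,7}->{2,3}; W {3,4,5,6}->{3,4,5}; U {4,5,6,7}->{5,6,7}
Constraint 3 (Z != W) on D(Z)={2,3} D(W)={3,4,5}: no change
So after constraint 3: D(W) = {3,4,5}

Answer: {3,4,5}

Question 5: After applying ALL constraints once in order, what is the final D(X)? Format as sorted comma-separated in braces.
Constraint 1 (W < U) on D(W)={3,4,5,6} D(U)={3,4,5,6,7}: U {3,4,5,6,7}->{4,5,6,7}
Constraint 2 (Z + W = U) on D(Z)={2,3,5,7} D(W)={3,4,5,6} D(U)={4,5,6,7}: Z {2,3,5,7}->{2,3}; W {3,4,5,6}->{3,4,5}; U {4,5,6,7}->{5,6,7}
Constraint 3 (Z != W) on D(Z)={2,3} D(W)={3,4,5}: no change
Constraint 4 (W + U = X) on D(W)={3,4,5} D(U)={5,6,7} D(X)={2,4,5,6,7}: W {3,4,5}->{}; U {5,6,7}->{}; X {2,4,5,6,7}->{}
So after all 4 constraints: D(X) = {}

Answer: {}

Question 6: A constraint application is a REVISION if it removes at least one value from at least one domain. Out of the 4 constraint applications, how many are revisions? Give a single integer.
Constraint 1 (W < U) on D(W)={3,4,5,6} D(U)={3,4,5,6,7}: U {3,4,5,6,7}->{4,5,6,7} => REVISION
Constraint 2 (Z + W = U) on D(Z)={2,3,5,7} D(W)={3,4,5,6} D(U)={4,5,6,7}: Z {2,3,5,7}->{2,3}; W {3,4,5,6}->{3,4,5}; U {4,5,6,7}->{5,6,7} => REVISION
Constraint 3 (Z != W) on D(Z)={2,3} D(W)={3,4,5}: no change => not a revision
Constraint 4 (W + U = X) on D(W)={3,4,5} D(U)={5,6,7} D(X)={2,4,5,6,7}: W {3,4,5}->{}; U {5,6,7}->{}; X {2,4,5,6,7}->{} => REVISION
Total revisions = 3

Answer: 3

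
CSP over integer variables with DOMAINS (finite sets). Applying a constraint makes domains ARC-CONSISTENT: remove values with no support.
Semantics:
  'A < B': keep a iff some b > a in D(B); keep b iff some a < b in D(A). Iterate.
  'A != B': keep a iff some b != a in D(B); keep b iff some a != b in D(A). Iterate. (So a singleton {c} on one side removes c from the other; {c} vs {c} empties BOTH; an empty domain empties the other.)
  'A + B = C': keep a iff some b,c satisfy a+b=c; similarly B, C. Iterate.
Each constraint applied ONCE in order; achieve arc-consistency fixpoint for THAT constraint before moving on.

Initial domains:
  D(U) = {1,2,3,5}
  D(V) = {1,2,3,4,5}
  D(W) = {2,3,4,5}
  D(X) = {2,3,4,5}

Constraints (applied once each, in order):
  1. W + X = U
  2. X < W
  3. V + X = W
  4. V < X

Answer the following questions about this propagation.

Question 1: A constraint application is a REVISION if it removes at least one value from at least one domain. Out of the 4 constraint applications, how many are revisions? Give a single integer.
Answer: 3

Derivation:
Constraint 1 (W + X = U) on D(W)={2,3,4,5} D(X)={2,3,4,5} D(U)={1,2,3,5}: W {2,3,4,5}->{2,3}; X {2,3,4,5}->{2,3}; U {1,2,3,5}->{5} => REVISION
Constraint 2 (X < W) on D(X)={2,3} D(W)={2,3}: X {2,3}->{2}; W {2,3}->{3} => REVISION
Constraint 3 (V + X = W) on D(V)={1,2,3,4,5} D(X)={2} D(W)={3}: V {1,2,3,4,5}->{1} => REVISION
Constraint 4 (V < X) on D(V)={1} D(X)={2}: no change => not a revision
Total revisions = 3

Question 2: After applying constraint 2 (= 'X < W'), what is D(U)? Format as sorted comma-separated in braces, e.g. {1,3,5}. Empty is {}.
Answer: {5}

Derivation:
Constraint 1 (W + X = U) on D(W)={2,3,4,5} D(X)={2,3,4,5} D(U)={1,2,3,5}: W {2,3,4,5}->{2,3}; X {2,3,4,5}->{2,3}; U {1,2,3,5}->{5}
Constraint 2 (X < W) on D(X)={2,3} D(W)={2,3}: X {2,3}->{2}; W {2,3}->{3}
So after constraint 2: D(U) = {5}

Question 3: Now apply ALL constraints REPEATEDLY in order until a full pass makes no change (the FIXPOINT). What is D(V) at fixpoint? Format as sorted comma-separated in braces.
pass 0 (initial): D(V)={1,2,3,4,5}
pass 1: U {1,2,3,5}->{5}; V {1,2,3,4,5}->{1}; W {2,3,4,5}->{3}; X {2,3,4,5}->{2}
pass 2: no change
Fixpoint after 2 passes: D(V) = {1}

Answer: {1}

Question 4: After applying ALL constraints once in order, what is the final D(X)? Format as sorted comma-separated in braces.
Constraint 1 (W + X = U) on D(W)={2,3,4,5} D(X)={2,3,4,5} D(U)={1,2,3,5}: W {2,3,4,5}->{2,3}; X {2,3,4,5}->{2,3}; U {1,2,3,5}->{5}
Constraint 2 (X < W) on D(X)={2,3} D(W)={2,3}: X {2,3}->{2}; W {2,3}->{3}
Constraint 3 (V + X = W) on D(V)={1,2,3,4,5} D(X)={2} D(W)={3}: V {1,2,3,4,5}->{1}
Constraint 4 (V < X) on D(V)={1} D(X)={2}: no change
So after all 4 constraints: D(X) = {2}

Answer: {2}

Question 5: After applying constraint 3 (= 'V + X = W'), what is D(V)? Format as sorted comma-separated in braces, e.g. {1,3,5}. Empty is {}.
Answer: {1}

Derivation:
Constraint 1 (W + X = U) on D(W)={2,3,4,5} D(X)={2,3,4,5} D(U)={1,2,3,5}: W {2,3,4,5}->{2,3}; X {2,3,4,5}->{2,3}; U {1,2,3,5}->{5}
Constraint 2 (X < W) on D(X)={2,3} D(W)={2,3}: X {2,3}->{2}; W {2,3}->{3}
Constraint 3 (V + X = W) on D(V)={1,2,3,4,5} D(X)={2} D(W)={3}: V {1,2,3,4,5}->{1}
So after constraint 3: D(V) = {1}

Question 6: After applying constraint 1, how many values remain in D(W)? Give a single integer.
Constraint 1 (W + X = U) on D(W)={2,3,4,5} D(X)={2,3,4,5} D(U)={1,2,3,5}: W {2,3,4,5}->{2,3}; X {2,3,4,5}->{2,3}; U {1,2,3,5}->{5}
So after constraint 1: D(W)={2,3}, size = 2

Answer: 2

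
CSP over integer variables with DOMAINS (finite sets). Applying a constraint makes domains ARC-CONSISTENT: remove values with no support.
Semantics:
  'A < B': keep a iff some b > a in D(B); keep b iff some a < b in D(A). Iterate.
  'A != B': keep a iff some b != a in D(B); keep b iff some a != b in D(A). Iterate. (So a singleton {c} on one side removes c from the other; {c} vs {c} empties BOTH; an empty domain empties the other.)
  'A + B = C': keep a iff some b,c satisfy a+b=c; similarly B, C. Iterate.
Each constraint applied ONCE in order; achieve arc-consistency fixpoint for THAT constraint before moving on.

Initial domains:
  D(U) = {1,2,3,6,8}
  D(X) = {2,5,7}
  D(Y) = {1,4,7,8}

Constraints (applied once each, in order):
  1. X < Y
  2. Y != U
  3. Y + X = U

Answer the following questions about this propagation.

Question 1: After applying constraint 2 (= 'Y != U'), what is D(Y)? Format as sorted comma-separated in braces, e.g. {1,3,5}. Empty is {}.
Answer: {4,7,8}

Derivation:
Constraint 1 (X < Y) on D(X)={2,5,7} D(Y)={1,4,7,8}: Y {1,4,7,8}->{4,7,8}
Constraint 2 (Y != U) on D(Y)={4,7,8} D(U)={1,2,3,6,8}: no change
So after constraint 2: D(Y) = {4,7,8}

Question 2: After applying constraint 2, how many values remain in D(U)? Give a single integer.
Answer: 5

Derivation:
Constraint 1 (X < Y) on D(X)={2,5,7} D(Y)={1,4,7,8}: Y {1,4,7,8}->{4,7,8}
Constraint 2 (Y != U) on D(Y)={4,7,8} D(U)={1,2,3,6,8}: no change
So after constraint 2: D(U)={1,2,3,6,8}, size = 5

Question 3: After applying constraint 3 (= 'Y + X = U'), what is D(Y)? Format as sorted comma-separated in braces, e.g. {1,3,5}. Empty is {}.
Constraint 1 (X < Y) on D(X)={2,5,7} D(Y)={1,4,7,8}: Y {1,4,7,8}->{4,7,8}
Constraint 2 (Y != U) on D(Y)={4,7,8} D(U)={1,2,3,6,8}: no change
Constraint 3 (Y + X = U) on D(Y)={4,7,8} D(X)={2,5,7} D(U)={1,2,3,6,8}: Y {4,7,8}->{4}; X {2,5,7}->{2}; U {1,2,3,6,8}->{6}
So after constraint 3: D(Y) = {4}

Answer: {4}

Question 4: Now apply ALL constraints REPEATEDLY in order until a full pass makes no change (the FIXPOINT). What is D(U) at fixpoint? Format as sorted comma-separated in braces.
Answer: {6}

Derivation:
pass 0 (initial): D(U)={1,2,3,6,8}
pass 1: U {1,2,3,6,8}->{6}; X {2,5,7}->{2}; Y {1,4,7,8}->{4}
pass 2: no change
Fixpoint after 2 passes: D(U) = {6}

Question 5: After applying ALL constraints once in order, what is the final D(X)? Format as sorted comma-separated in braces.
Answer: {2}

Derivation:
Constraint 1 (X < Y) on D(X)={2,5,7} D(Y)={1,4,7,8}: Y {1,4,7,8}->{4,7,8}
Constraint 2 (Y != U) on D(Y)={4,7,8} D(U)={1,2,3,6,8}: no change
Constraint 3 (Y + X = U) on D(Y)={4,7,8} D(X)={2,5,7} D(U)={1,2,3,6,8}: Y {4,7,8}->{4}; X {2,5,7}->{2}; U {1,2,3,6,8}->{6}
So after all 3 constraints: D(X) = {2}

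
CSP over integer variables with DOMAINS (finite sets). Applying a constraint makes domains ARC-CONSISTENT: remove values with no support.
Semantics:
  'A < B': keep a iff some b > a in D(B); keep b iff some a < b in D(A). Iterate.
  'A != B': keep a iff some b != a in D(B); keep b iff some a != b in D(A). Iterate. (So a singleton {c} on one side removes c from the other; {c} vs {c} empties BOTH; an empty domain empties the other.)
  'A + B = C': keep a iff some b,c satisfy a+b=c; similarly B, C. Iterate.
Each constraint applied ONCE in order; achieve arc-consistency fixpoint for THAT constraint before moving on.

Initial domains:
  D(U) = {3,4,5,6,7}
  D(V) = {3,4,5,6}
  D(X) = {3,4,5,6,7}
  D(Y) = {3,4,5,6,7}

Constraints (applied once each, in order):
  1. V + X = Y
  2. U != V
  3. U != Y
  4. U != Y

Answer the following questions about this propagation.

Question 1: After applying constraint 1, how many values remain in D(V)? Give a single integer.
Answer: 2

Derivation:
Constraint 1 (V + X = Y) on D(V)={3,4,5,6} D(X)={3,4,5,6,7} D(Y)={3,4,5,6,7}: V {3,4,5,6}->{3,4}; X {3,4,5,6,7}->{3,4}; Y {3,4,5,6,7}->{6,7}
So after constraint 1: D(V)={3,4}, size = 2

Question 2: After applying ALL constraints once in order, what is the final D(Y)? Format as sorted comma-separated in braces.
Answer: {6,7}

Derivation:
Constraint 1 (V + X = Y) on D(V)={3,4,5,6} D(X)={3,4,5,6,7} D(Y)={3,4,5,6,7}: V {3,4,5,6}->{3,4}; X {3,4,5,6,7}->{3,4}; Y {3,4,5,6,7}->{6,7}
Constraint 2 (U != V) on D(U)={3,4,5,6,7} D(V)={3,4}: no change
Constraint 3 (U != Y) on D(U)={3,4,5,6,7} D(Y)={6,7}: no change
Constraint 4 (U != Y) on D(U)={3,4,5,6,7} D(Y)={6,7}: no change
So after all 4 constraints: D(Y) = {6,7}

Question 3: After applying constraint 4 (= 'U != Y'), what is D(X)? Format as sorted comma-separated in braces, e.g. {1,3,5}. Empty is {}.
Answer: {3,4}

Derivation:
Constraint 1 (V + X = Y) on D(V)={3,4,5,6} D(X)={3,4,5,6,7} D(Y)={3,4,5,6,7}: V {3,4,5,6}->{3,4}; X {3,4,5,6,7}->{3,4}; Y {3,4,5,6,7}->{6,7}
Constraint 2 (U != V) on D(U)={3,4,5,6,7} D(V)={3,4}: no change
Constraint 3 (U != Y) on D(U)={3,4,5,6,7} D(Y)={6,7}: no change
Constraint 4 (U != Y) on D(U)={3,4,5,6,7} D(Y)={6,7}: no change
So after constraint 4: D(X) = {3,4}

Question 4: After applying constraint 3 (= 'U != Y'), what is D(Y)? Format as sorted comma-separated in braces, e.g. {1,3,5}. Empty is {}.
Answer: {6,7}

Derivation:
Constraint 1 (V + X = Y) on D(V)={3,4,5,6} D(X)={3,4,5,6,7} D(Y)={3,4,5,6,7}: V {3,4,5,6}->{3,4}; X {3,4,5,6,7}->{3,4}; Y {3,4,5,6,7}->{6,7}
Constraint 2 (U != V) on D(U)={3,4,5,6,7} D(V)={3,4}: no change
Constraint 3 (U != Y) on D(U)={3,4,5,6,7} D(Y)={6,7}: no change
So after constraint 3: D(Y) = {6,7}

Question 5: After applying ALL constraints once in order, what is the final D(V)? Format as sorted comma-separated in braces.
Constraint 1 (V + X = Y) on D(V)={3,4,5,6} D(X)={3,4,5,6,7} D(Y)={3,4,5,6,7}: V {3,4,5,6}->{3,4}; X {3,4,5,6,7}->{3,4}; Y {3,4,5,6,7}->{6,7}
Constraint 2 (U != V) on D(U)={3,4,5,6,7} D(V)={3,4}: no change
Constraint 3 (U != Y) on D(U)={3,4,5,6,7} D(Y)={6,7}: no change
Constraint 4 (U != Y) on D(U)={3,4,5,6,7} D(Y)={6,7}: no change
So after all 4 constraints: D(V) = {3,4}

Answer: {3,4}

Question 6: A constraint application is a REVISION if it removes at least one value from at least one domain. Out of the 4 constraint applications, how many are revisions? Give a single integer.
Constraint 1 (V + X = Y) on D(V)={3,4,5,6} D(X)={3,4,5,6,7} D(Y)={3,4,5,6,7}: V {3,4,5,6}->{3,4}; X {3,4,5,6,7}->{3,4}; Y {3,4,5,6,7}->{6,7} => REVISION
Constraint 2 (U != V) on D(U)={3,4,5,6,7} D(V)={3,4}: no change => not a revision
Constraint 3 (U != Y) on D(U)={3,4,5,6,7} D(Y)={6,7}: no change => not a revision
Constraint 4 (U != Y) on D(U)={3,4,5,6,7} D(Y)={6,7}: no change => not a revision
Total revisions = 1

Answer: 1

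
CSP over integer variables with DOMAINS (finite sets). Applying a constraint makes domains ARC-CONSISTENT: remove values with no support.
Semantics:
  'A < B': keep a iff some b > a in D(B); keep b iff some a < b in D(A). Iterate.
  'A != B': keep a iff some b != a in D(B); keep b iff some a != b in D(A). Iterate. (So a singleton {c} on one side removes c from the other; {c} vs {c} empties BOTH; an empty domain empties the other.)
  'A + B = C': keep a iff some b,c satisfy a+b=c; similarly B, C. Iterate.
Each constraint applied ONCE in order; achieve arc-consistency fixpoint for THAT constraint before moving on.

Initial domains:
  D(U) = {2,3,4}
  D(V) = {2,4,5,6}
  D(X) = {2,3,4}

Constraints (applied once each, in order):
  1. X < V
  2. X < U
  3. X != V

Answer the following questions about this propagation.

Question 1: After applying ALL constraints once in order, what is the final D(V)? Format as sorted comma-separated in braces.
Constraint 1 (X < V) on D(X)={2,3,4} D(V)={2,4,5,6}: V {2,4,5,6}->{4,5,6}
Constraint 2 (X < U) on D(X)={2,3,4} D(U)={2,3,4}: X {2,3,4}->{2,3}; U {2,3,4}->{3,4}
Constraint 3 (X != V) on D(X)={2,3} D(V)={4,5,6}: no change
So after all 3 constraints: D(V) = {4,5,6}

Answer: {4,5,6}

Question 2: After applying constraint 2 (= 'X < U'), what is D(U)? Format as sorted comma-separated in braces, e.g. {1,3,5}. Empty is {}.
Constraint 1 (X < V) on D(X)={2,3,4} D(V)={2,4,5,6}: V {2,4,5,6}->{4,5,6}
Constraint 2 (X < U) on D(X)={2,3,4} D(U)={2,3,4}: X {2,3,4}->{2,3}; U {2,3,4}->{3,4}
So after constraint 2: D(U) = {3,4}

Answer: {3,4}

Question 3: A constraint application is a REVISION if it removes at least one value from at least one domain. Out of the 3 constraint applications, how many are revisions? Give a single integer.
Answer: 2

Derivation:
Constraint 1 (X < V) on D(X)={2,3,4} D(V)={2,4,5,6}: V {2,4,5,6}->{4,5,6} => REVISION
Constraint 2 (X < U) on D(X)={2,3,4} D(U)={2,3,4}: X {2,3,4}->{2,3}; U {2,3,4}->{3,4} => REVISION
Constraint 3 (X != V) on D(X)={2,3} D(V)={4,5,6}: no change => not a revision
Total revisions = 2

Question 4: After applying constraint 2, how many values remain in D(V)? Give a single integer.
Constraint 1 (X < V) on D(X)={2,3,4} D(V)={2,4,5,6}: V {2,4,5,6}->{4,5,6}
Constraint 2 (X < U) on D(X)={2,3,4} D(U)={2,3,4}: X {2,3,4}->{2,3}; U {2,3,4}->{3,4}
So after constraint 2: D(V)={4,5,6}, size = 3

Answer: 3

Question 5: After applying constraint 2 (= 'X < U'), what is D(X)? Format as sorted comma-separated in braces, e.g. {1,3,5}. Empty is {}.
Constraint 1 (X < V) on D(X)={2,3,4} D(V)={2,4,5,6}: V {2,4,5,6}->{4,5,6}
Constraint 2 (X < U) on D(X)={2,3,4} D(U)={2,3,4}: X {2,3,4}->{2,3}; U {2,3,4}->{3,4}
So after constraint 2: D(X) = {2,3}

Answer: {2,3}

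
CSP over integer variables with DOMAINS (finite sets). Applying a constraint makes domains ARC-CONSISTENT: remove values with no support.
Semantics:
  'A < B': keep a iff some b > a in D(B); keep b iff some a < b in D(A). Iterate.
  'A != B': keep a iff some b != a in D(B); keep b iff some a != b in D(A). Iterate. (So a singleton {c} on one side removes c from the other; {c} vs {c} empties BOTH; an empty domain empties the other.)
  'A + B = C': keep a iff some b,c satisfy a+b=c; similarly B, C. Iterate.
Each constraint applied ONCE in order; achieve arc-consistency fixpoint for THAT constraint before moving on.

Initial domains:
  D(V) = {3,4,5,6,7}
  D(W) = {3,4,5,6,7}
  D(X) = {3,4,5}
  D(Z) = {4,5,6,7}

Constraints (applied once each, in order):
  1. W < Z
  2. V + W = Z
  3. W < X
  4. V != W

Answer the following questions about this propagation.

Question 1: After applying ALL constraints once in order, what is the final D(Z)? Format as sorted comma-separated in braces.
Answer: {6,7}

Derivation:
Constraint 1 (W < Z) on D(W)={3,4,5,6,7} D(Z)={4,5,6,7}: W {3,4,5,6,7}->{3,4,5,6}
Constraint 2 (V + W = Z) on D(V)={3,4,5,6,7} D(W)={3,4,5,6} D(Z)={4,5,6,7}: V {3,4,5,6,7}->{3,4}; W {3,4,5,6}->{3,4}; Z {4,5,6,7}->{6,7}
Constraint 3 (W < X) on D(W)={3,4} D(X)={3,4,5}: X {3,4,5}->{4,5}
Constraint 4 (V != W) on D(V)={3,4} D(W)={3,4}: no change
So after all 4 constraints: D(Z) = {6,7}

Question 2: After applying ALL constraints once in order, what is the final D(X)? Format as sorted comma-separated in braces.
Constraint 1 (W < Z) on D(W)={3,4,5,6,7} D(Z)={4,5,6,7}: W {3,4,5,6,7}->{3,4,5,6}
Constraint 2 (V + W = Z) on D(V)={3,4,5,6,7} D(W)={3,4,5,6} D(Z)={4,5,6,7}: V {3,4,5,6,7}->{3,4}; W {3,4,5,6}->{3,4}; Z {4,5,6,7}->{6,7}
Constraint 3 (W < X) on D(W)={3,4} D(X)={3,4,5}: X {3,4,5}->{4,5}
Constraint 4 (V != W) on D(V)={3,4} D(W)={3,4}: no change
So after all 4 constraints: D(X) = {4,5}

Answer: {4,5}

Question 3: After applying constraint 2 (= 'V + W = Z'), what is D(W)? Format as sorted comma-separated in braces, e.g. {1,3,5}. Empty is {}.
Answer: {3,4}

Derivation:
Constraint 1 (W < Z) on D(W)={3,4,5,6,7} D(Z)={4,5,6,7}: W {3,4,5,6,7}->{3,4,5,6}
Constraint 2 (V + W = Z) on D(V)={3,4,5,6,7} D(W)={3,4,5,6} D(Z)={4,5,6,7}: V {3,4,5,6,7}->{3,4}; W {3,4,5,6}->{3,4}; Z {4,5,6,7}->{6,7}
So after constraint 2: D(W) = {3,4}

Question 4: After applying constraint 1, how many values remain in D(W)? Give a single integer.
Answer: 4

Derivation:
Constraint 1 (W < Z) on D(W)={3,4,5,6,7} D(Z)={4,5,6,7}: W {3,4,5,6,7}->{3,4,5,6}
So after constraint 1: D(W)={3,4,5,6}, size = 4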